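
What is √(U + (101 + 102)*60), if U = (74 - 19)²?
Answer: √15205 ≈ 123.31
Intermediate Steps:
U = 3025 (U = 55² = 3025)
√(U + (101 + 102)*60) = √(3025 + (101 + 102)*60) = √(3025 + 203*60) = √(3025 + 12180) = √15205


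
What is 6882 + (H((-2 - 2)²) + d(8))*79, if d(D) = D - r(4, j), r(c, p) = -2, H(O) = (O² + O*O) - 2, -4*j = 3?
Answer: 47962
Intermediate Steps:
j = -¾ (j = -¼*3 = -¾ ≈ -0.75000)
H(O) = -2 + 2*O² (H(O) = (O² + O²) - 2 = 2*O² - 2 = -2 + 2*O²)
d(D) = 2 + D (d(D) = D - 1*(-2) = D + 2 = 2 + D)
6882 + (H((-2 - 2)²) + d(8))*79 = 6882 + ((-2 + 2*((-2 - 2)²)²) + (2 + 8))*79 = 6882 + ((-2 + 2*((-4)²)²) + 10)*79 = 6882 + ((-2 + 2*16²) + 10)*79 = 6882 + ((-2 + 2*256) + 10)*79 = 6882 + ((-2 + 512) + 10)*79 = 6882 + (510 + 10)*79 = 6882 + 520*79 = 6882 + 41080 = 47962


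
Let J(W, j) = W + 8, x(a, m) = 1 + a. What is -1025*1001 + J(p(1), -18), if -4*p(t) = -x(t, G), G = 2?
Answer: -2052033/2 ≈ -1.0260e+6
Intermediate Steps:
p(t) = ¼ + t/4 (p(t) = -(-1)*(1 + t)/4 = -(-1 - t)/4 = ¼ + t/4)
J(W, j) = 8 + W
-1025*1001 + J(p(1), -18) = -1025*1001 + (8 + (¼ + (¼)*1)) = -1026025 + (8 + (¼ + ¼)) = -1026025 + (8 + ½) = -1026025 + 17/2 = -2052033/2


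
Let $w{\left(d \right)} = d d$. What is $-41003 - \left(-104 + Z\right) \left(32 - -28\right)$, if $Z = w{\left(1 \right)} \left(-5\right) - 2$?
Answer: $-34343$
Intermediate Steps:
$w{\left(d \right)} = d^{2}$
$Z = -7$ ($Z = 1^{2} \left(-5\right) - 2 = 1 \left(-5\right) - 2 = -5 - 2 = -7$)
$-41003 - \left(-104 + Z\right) \left(32 - -28\right) = -41003 - \left(-104 - 7\right) \left(32 - -28\right) = -41003 - - 111 \left(32 + 28\right) = -41003 - \left(-111\right) 60 = -41003 - -6660 = -41003 + 6660 = -34343$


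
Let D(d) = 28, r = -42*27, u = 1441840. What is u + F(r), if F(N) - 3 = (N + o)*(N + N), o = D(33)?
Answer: 3950251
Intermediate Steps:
r = -1134
o = 28
F(N) = 3 + 2*N*(28 + N) (F(N) = 3 + (N + 28)*(N + N) = 3 + (28 + N)*(2*N) = 3 + 2*N*(28 + N))
u + F(r) = 1441840 + (3 + 2*(-1134)**2 + 56*(-1134)) = 1441840 + (3 + 2*1285956 - 63504) = 1441840 + (3 + 2571912 - 63504) = 1441840 + 2508411 = 3950251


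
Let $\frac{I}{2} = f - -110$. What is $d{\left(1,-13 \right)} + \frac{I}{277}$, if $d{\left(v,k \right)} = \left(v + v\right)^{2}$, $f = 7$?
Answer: $\frac{1342}{277} \approx 4.8448$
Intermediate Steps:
$d{\left(v,k \right)} = 4 v^{2}$ ($d{\left(v,k \right)} = \left(2 v\right)^{2} = 4 v^{2}$)
$I = 234$ ($I = 2 \left(7 - -110\right) = 2 \left(7 + 110\right) = 2 \cdot 117 = 234$)
$d{\left(1,-13 \right)} + \frac{I}{277} = 4 \cdot 1^{2} + \frac{1}{277} \cdot 234 = 4 \cdot 1 + \frac{1}{277} \cdot 234 = 4 + \frac{234}{277} = \frac{1342}{277}$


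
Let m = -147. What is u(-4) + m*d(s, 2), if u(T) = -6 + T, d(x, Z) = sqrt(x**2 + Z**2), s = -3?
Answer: -10 - 147*sqrt(13) ≈ -540.02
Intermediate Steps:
d(x, Z) = sqrt(Z**2 + x**2)
u(-4) + m*d(s, 2) = (-6 - 4) - 147*sqrt(2**2 + (-3)**2) = -10 - 147*sqrt(4 + 9) = -10 - 147*sqrt(13)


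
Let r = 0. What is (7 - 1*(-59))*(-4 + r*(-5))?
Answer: -264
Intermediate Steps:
(7 - 1*(-59))*(-4 + r*(-5)) = (7 - 1*(-59))*(-4 + 0*(-5)) = (7 + 59)*(-4 + 0) = 66*(-4) = -264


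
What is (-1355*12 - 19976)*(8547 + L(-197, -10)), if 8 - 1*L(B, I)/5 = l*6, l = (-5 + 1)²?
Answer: -293765252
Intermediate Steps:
l = 16 (l = (-4)² = 16)
L(B, I) = -440 (L(B, I) = 40 - 80*6 = 40 - 5*96 = 40 - 480 = -440)
(-1355*12 - 19976)*(8547 + L(-197, -10)) = (-1355*12 - 19976)*(8547 - 440) = (-16260 - 19976)*8107 = -36236*8107 = -293765252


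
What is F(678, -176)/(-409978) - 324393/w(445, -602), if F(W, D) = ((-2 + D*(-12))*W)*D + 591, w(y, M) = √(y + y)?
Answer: 251781489/409978 - 324393*√890/890 ≈ -10260.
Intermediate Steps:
w(y, M) = √2*√y (w(y, M) = √(2*y) = √2*√y)
F(W, D) = 591 + D*W*(-2 - 12*D) (F(W, D) = ((-2 - 12*D)*W)*D + 591 = (W*(-2 - 12*D))*D + 591 = D*W*(-2 - 12*D) + 591 = 591 + D*W*(-2 - 12*D))
F(678, -176)/(-409978) - 324393/w(445, -602) = (591 - 12*678*(-176)² - 2*(-176)*678)/(-409978) - 324393*√890/890 = (591 - 12*678*30976 + 238656)*(-1/409978) - 324393*√890/890 = (591 - 252020736 + 238656)*(-1/409978) - 324393*√890/890 = -251781489*(-1/409978) - 324393*√890/890 = 251781489/409978 - 324393*√890/890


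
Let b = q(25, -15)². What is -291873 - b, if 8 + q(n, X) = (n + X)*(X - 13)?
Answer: -374817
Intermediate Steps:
q(n, X) = -8 + (-13 + X)*(X + n) (q(n, X) = -8 + (n + X)*(X - 13) = -8 + (X + n)*(-13 + X) = -8 + (-13 + X)*(X + n))
b = 82944 (b = (-8 + (-15)² - 13*(-15) - 13*25 - 15*25)² = (-8 + 225 + 195 - 325 - 375)² = (-288)² = 82944)
-291873 - b = -291873 - 1*82944 = -291873 - 82944 = -374817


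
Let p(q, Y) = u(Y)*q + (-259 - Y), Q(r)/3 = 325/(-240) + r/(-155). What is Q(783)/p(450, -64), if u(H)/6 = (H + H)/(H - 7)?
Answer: -3383789/822752400 ≈ -0.0041128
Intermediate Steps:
u(H) = 12*H/(-7 + H) (u(H) = 6*((H + H)/(H - 7)) = 6*((2*H)/(-7 + H)) = 6*(2*H/(-7 + H)) = 12*H/(-7 + H))
Q(r) = -65/16 - 3*r/155 (Q(r) = 3*(325/(-240) + r/(-155)) = 3*(325*(-1/240) + r*(-1/155)) = 3*(-65/48 - r/155) = -65/16 - 3*r/155)
p(q, Y) = -259 - Y + 12*Y*q/(-7 + Y) (p(q, Y) = (12*Y/(-7 + Y))*q + (-259 - Y) = 12*Y*q/(-7 + Y) + (-259 - Y) = -259 - Y + 12*Y*q/(-7 + Y))
Q(783)/p(450, -64) = (-65/16 - 3/155*783)/(((-(-7 - 64)*(259 - 64) + 12*(-64)*450)/(-7 - 64))) = (-65/16 - 2349/155)/(((-1*(-71)*195 - 345600)/(-71))) = -47659*(-71/(13845 - 345600))/2480 = -47659/(2480*((-1/71*(-331755)))) = -47659/(2480*331755/71) = -47659/2480*71/331755 = -3383789/822752400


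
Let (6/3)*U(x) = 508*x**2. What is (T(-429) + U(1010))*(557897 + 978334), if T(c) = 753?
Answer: 398046904529343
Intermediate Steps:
U(x) = 254*x**2 (U(x) = (508*x**2)/2 = 254*x**2)
(T(-429) + U(1010))*(557897 + 978334) = (753 + 254*1010**2)*(557897 + 978334) = (753 + 254*1020100)*1536231 = (753 + 259105400)*1536231 = 259106153*1536231 = 398046904529343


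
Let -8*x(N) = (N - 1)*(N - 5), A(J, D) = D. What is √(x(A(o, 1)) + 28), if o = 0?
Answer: 2*√7 ≈ 5.2915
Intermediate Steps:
x(N) = -(-1 + N)*(-5 + N)/8 (x(N) = -(N - 1)*(N - 5)/8 = -(-1 + N)*(-5 + N)/8)
√(x(A(o, 1)) + 28) = √((-5/8 - ⅛*1² + (¾)*1) + 28) = √((-5/8 - ⅛*1 + ¾) + 28) = √((-5/8 - ⅛ + ¾) + 28) = √(0 + 28) = √28 = 2*√7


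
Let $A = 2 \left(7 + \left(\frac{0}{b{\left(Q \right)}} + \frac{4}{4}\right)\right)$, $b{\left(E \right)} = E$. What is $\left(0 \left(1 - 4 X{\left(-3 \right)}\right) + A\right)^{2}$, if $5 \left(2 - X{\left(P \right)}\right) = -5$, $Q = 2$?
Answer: $256$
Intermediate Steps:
$X{\left(P \right)} = 3$ ($X{\left(P \right)} = 2 - -1 = 2 + 1 = 3$)
$A = 16$ ($A = 2 \left(7 + \left(\frac{0}{2} + \frac{4}{4}\right)\right) = 2 \left(7 + \left(0 \cdot \frac{1}{2} + 4 \cdot \frac{1}{4}\right)\right) = 2 \left(7 + \left(0 + 1\right)\right) = 2 \left(7 + 1\right) = 2 \cdot 8 = 16$)
$\left(0 \left(1 - 4 X{\left(-3 \right)}\right) + A\right)^{2} = \left(0 \left(1 - 12\right) + 16\right)^{2} = \left(0 \left(-11\right) + 16\right)^{2} = \left(0 + 16\right)^{2} = 16^{2} = 256$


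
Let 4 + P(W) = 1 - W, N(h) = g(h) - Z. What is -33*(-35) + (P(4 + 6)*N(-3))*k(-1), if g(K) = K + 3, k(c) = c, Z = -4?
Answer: 1207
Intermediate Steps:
g(K) = 3 + K
N(h) = 7 + h (N(h) = (3 + h) - 1*(-4) = (3 + h) + 4 = 7 + h)
P(W) = -3 - W (P(W) = -4 + (1 - W) = -3 - W)
-33*(-35) + (P(4 + 6)*N(-3))*k(-1) = -33*(-35) + ((-3 - (4 + 6))*(7 - 3))*(-1) = 1155 + ((-3 - 1*10)*4)*(-1) = 1155 + ((-3 - 10)*4)*(-1) = 1155 - 13*4*(-1) = 1155 - 52*(-1) = 1155 + 52 = 1207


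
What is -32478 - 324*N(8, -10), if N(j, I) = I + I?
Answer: -25998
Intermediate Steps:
N(j, I) = 2*I
-32478 - 324*N(8, -10) = -32478 - 324*2*(-10) = -32478 - 324*(-20) = -32478 - 1*(-6480) = -32478 + 6480 = -25998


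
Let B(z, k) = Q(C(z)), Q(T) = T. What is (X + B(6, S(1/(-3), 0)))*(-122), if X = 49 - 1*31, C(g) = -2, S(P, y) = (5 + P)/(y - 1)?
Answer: -1952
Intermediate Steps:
S(P, y) = (5 + P)/(-1 + y)
B(z, k) = -2
X = 18 (X = 49 - 31 = 18)
(X + B(6, S(1/(-3), 0)))*(-122) = (18 - 2)*(-122) = 16*(-122) = -1952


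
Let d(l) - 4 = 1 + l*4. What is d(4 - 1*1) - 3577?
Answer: -3560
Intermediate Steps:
d(l) = 5 + 4*l (d(l) = 4 + (1 + l*4) = 4 + (1 + 4*l) = 5 + 4*l)
d(4 - 1*1) - 3577 = (5 + 4*(4 - 1*1)) - 3577 = (5 + 4*(4 - 1)) - 3577 = (5 + 4*3) - 3577 = (5 + 12) - 3577 = 17 - 3577 = -3560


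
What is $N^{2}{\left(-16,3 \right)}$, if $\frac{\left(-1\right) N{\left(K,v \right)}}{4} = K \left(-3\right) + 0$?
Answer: $36864$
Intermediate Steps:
$N{\left(K,v \right)} = 12 K$ ($N{\left(K,v \right)} = - 4 \left(K \left(-3\right) + 0\right) = - 4 \left(- 3 K + 0\right) = - 4 \left(- 3 K\right) = 12 K$)
$N^{2}{\left(-16,3 \right)} = \left(12 \left(-16\right)\right)^{2} = \left(-192\right)^{2} = 36864$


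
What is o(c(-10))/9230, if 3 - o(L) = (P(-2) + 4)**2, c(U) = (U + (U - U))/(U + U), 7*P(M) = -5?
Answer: -191/226135 ≈ -0.00084463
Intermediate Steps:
P(M) = -5/7 (P(M) = (1/7)*(-5) = -5/7)
c(U) = 1/2 (c(U) = (U + 0)/((2*U)) = U*(1/(2*U)) = 1/2)
o(L) = -382/49 (o(L) = 3 - (-5/7 + 4)**2 = 3 - (23/7)**2 = 3 - 1*529/49 = 3 - 529/49 = -382/49)
o(c(-10))/9230 = -382/49/9230 = -382/49*1/9230 = -191/226135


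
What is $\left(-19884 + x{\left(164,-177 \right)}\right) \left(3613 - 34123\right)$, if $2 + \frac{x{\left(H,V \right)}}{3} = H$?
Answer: $591832980$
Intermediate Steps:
$x{\left(H,V \right)} = -6 + 3 H$
$\left(-19884 + x{\left(164,-177 \right)}\right) \left(3613 - 34123\right) = \left(-19884 + \left(-6 + 3 \cdot 164\right)\right) \left(3613 - 34123\right) = \left(-19884 + \left(-6 + 492\right)\right) \left(-30510\right) = \left(-19884 + 486\right) \left(-30510\right) = \left(-19398\right) \left(-30510\right) = 591832980$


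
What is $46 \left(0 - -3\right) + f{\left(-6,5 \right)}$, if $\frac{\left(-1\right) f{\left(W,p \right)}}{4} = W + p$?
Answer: $142$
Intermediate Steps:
$f{\left(W,p \right)} = - 4 W - 4 p$ ($f{\left(W,p \right)} = - 4 \left(W + p\right) = - 4 W - 4 p$)
$46 \left(0 - -3\right) + f{\left(-6,5 \right)} = 46 \left(0 - -3\right) - -4 = 46 \left(0 + 3\right) + \left(24 - 20\right) = 46 \cdot 3 + 4 = 138 + 4 = 142$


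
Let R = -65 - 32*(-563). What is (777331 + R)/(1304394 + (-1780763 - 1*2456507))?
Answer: -397641/1466438 ≈ -0.27116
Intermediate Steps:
R = 17951 (R = -65 + 18016 = 17951)
(777331 + R)/(1304394 + (-1780763 - 1*2456507)) = (777331 + 17951)/(1304394 + (-1780763 - 1*2456507)) = 795282/(1304394 + (-1780763 - 2456507)) = 795282/(1304394 - 4237270) = 795282/(-2932876) = 795282*(-1/2932876) = -397641/1466438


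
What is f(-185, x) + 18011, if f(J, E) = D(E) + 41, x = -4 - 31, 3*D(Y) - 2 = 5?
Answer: 54163/3 ≈ 18054.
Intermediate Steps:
D(Y) = 7/3 (D(Y) = 2/3 + (1/3)*5 = 2/3 + 5/3 = 7/3)
x = -35
f(J, E) = 130/3 (f(J, E) = 7/3 + 41 = 130/3)
f(-185, x) + 18011 = 130/3 + 18011 = 54163/3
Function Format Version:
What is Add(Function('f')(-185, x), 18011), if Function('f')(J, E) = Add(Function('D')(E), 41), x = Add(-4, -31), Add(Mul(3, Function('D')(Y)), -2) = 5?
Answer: Rational(54163, 3) ≈ 18054.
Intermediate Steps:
Function('D')(Y) = Rational(7, 3) (Function('D')(Y) = Add(Rational(2, 3), Mul(Rational(1, 3), 5)) = Add(Rational(2, 3), Rational(5, 3)) = Rational(7, 3))
x = -35
Function('f')(J, E) = Rational(130, 3) (Function('f')(J, E) = Add(Rational(7, 3), 41) = Rational(130, 3))
Add(Function('f')(-185, x), 18011) = Add(Rational(130, 3), 18011) = Rational(54163, 3)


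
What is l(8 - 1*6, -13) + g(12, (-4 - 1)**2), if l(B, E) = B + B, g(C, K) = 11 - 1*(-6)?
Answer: 21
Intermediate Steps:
g(C, K) = 17 (g(C, K) = 11 + 6 = 17)
l(B, E) = 2*B
l(8 - 1*6, -13) + g(12, (-4 - 1)**2) = 2*(8 - 1*6) + 17 = 2*(8 - 6) + 17 = 2*2 + 17 = 4 + 17 = 21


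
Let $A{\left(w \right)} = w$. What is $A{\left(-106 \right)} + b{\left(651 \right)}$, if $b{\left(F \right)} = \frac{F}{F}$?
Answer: $-105$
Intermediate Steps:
$b{\left(F \right)} = 1$
$A{\left(-106 \right)} + b{\left(651 \right)} = -106 + 1 = -105$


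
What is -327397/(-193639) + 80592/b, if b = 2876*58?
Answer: 8777274133/4037566789 ≈ 2.1739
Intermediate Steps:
b = 166808
-327397/(-193639) + 80592/b = -327397/(-193639) + 80592/166808 = -327397*(-1/193639) + 80592*(1/166808) = 327397/193639 + 10074/20851 = 8777274133/4037566789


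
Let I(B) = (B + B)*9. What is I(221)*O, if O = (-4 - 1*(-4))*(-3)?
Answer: 0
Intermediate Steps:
I(B) = 18*B (I(B) = (2*B)*9 = 18*B)
O = 0 (O = (-4 + 4)*(-3) = 0*(-3) = 0)
I(221)*O = (18*221)*0 = 3978*0 = 0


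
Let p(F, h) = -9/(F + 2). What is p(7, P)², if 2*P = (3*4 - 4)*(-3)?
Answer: 1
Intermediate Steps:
P = -12 (P = ((3*4 - 4)*(-3))/2 = ((12 - 4)*(-3))/2 = (8*(-3))/2 = (½)*(-24) = -12)
p(F, h) = -9/(2 + F)
p(7, P)² = (-9/(2 + 7))² = (-9/9)² = (-9*⅑)² = (-1)² = 1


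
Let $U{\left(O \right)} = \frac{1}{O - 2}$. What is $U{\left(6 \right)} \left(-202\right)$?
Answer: $- \frac{101}{2} \approx -50.5$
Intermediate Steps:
$U{\left(O \right)} = \frac{1}{-2 + O}$
$U{\left(6 \right)} \left(-202\right) = \frac{1}{-2 + 6} \left(-202\right) = \frac{1}{4} \left(-202\right) = - \frac{101}{2}$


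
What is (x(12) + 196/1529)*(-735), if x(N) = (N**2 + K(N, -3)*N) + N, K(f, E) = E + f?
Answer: -296831220/1529 ≈ -1.9413e+5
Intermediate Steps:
x(N) = N + N**2 + N*(-3 + N) (x(N) = (N**2 + (-3 + N)*N) + N = (N**2 + N*(-3 + N)) + N = N + N**2 + N*(-3 + N))
(x(12) + 196/1529)*(-735) = (2*12*(-1 + 12) + 196/1529)*(-735) = (2*12*11 + 196*(1/1529))*(-735) = (264 + 196/1529)*(-735) = (403852/1529)*(-735) = -296831220/1529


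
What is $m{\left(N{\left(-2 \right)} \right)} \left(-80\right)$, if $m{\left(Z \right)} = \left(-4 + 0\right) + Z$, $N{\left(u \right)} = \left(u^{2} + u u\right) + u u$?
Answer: $-640$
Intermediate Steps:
$N{\left(u \right)} = 3 u^{2}$ ($N{\left(u \right)} = \left(u^{2} + u^{2}\right) + u^{2} = 2 u^{2} + u^{2} = 3 u^{2}$)
$m{\left(Z \right)} = -4 + Z$
$m{\left(N{\left(-2 \right)} \right)} \left(-80\right) = \left(-4 + 3 \left(-2\right)^{2}\right) \left(-80\right) = \left(-4 + 3 \cdot 4\right) \left(-80\right) = \left(-4 + 12\right) \left(-80\right) = 8 \left(-80\right) = -640$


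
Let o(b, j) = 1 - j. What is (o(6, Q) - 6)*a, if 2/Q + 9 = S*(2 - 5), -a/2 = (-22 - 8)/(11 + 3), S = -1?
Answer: -20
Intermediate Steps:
a = 30/7 (a = -2*(-22 - 8)/(11 + 3) = -(-60)/14 = -2*(-15/7) = 30/7 ≈ 4.2857)
Q = -1/3 (Q = 2/(-9 - (2 - 5)) = 2/(-9 - 1*(-3)) = 2/(-9 + 3) = 2/(-6) = 2*(-1/6) = -1/3 ≈ -0.33333)
(o(6, Q) - 6)*a = ((1 - 1*(-1/3)) - 6)*(30/7) = ((1 + 1/3) - 6)*(30/7) = (4/3 - 6)*(30/7) = -14/3*30/7 = -20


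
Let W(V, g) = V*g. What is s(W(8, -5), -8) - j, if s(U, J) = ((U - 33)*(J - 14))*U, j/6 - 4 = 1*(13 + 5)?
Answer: -64372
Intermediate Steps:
j = 132 (j = 24 + 6*(1*(13 + 5)) = 24 + 6*(1*18) = 24 + 6*18 = 24 + 108 = 132)
s(U, J) = U*(-33 + U)*(-14 + J) (s(U, J) = ((-33 + U)*(-14 + J))*U = U*(-33 + U)*(-14 + J))
s(W(8, -5), -8) - j = (8*(-5))*(462 - 33*(-8) - 112*(-5) - 64*(-5)) - 1*132 = -40*(462 + 264 - 14*(-40) - 8*(-40)) - 132 = -40*(462 + 264 + 560 + 320) - 132 = -40*1606 - 132 = -64240 - 132 = -64372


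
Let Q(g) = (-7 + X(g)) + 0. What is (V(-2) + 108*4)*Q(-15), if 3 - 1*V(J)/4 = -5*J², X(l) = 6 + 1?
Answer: 0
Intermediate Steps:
X(l) = 7
V(J) = 12 + 20*J² (V(J) = 12 - (-20)*J² = 12 + 20*J²)
Q(g) = 0 (Q(g) = (-7 + 7) + 0 = 0 + 0 = 0)
(V(-2) + 108*4)*Q(-15) = ((12 + 20*(-2)²) + 108*4)*0 = ((12 + 20*4) + 432)*0 = ((12 + 80) + 432)*0 = (92 + 432)*0 = 524*0 = 0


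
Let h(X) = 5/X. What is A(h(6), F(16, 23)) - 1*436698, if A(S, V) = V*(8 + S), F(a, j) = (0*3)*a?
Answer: -436698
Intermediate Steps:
F(a, j) = 0 (F(a, j) = 0*a = 0)
A(h(6), F(16, 23)) - 1*436698 = 0*(8 + 5/6) - 1*436698 = 0*(8 + 5*(⅙)) - 436698 = 0*(8 + ⅚) - 436698 = 0*(53/6) - 436698 = 0 - 436698 = -436698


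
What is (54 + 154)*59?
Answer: 12272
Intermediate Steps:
(54 + 154)*59 = 208*59 = 12272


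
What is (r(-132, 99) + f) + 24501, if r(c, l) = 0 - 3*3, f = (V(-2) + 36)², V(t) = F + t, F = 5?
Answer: 26013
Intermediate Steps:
V(t) = 5 + t
f = 1521 (f = ((5 - 2) + 36)² = (3 + 36)² = 39² = 1521)
r(c, l) = -9 (r(c, l) = 0 - 9 = -9)
(r(-132, 99) + f) + 24501 = (-9 + 1521) + 24501 = 1512 + 24501 = 26013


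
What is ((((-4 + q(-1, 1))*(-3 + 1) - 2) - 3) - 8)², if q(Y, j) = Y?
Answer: 9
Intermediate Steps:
((((-4 + q(-1, 1))*(-3 + 1) - 2) - 3) - 8)² = ((((-4 - 1)*(-3 + 1) - 2) - 3) - 8)² = (((-5*(-2) - 2) - 3) - 8)² = (((10 - 2) - 3) - 8)² = ((8 - 3) - 8)² = (5 - 8)² = (-3)² = 9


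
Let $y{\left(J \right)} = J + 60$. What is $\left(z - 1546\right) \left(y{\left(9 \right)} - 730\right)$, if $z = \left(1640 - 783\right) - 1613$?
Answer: $1521622$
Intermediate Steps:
$y{\left(J \right)} = 60 + J$
$z = -756$ ($z = 857 - 1613 = -756$)
$\left(z - 1546\right) \left(y{\left(9 \right)} - 730\right) = \left(-756 - 1546\right) \left(\left(60 + 9\right) - 730\right) = - 2302 \left(69 - 730\right) = \left(-2302\right) \left(-661\right) = 1521622$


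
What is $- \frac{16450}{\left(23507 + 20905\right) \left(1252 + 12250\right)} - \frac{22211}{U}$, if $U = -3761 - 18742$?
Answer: $\frac{2219745712919}{2248990415412} \approx 0.987$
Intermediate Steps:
$U = -22503$ ($U = -3761 - 18742 = -22503$)
$- \frac{16450}{\left(23507 + 20905\right) \left(1252 + 12250\right)} - \frac{22211}{U} = - \frac{16450}{\left(23507 + 20905\right) \left(1252 + 12250\right)} - \frac{22211}{-22503} = - \frac{16450}{44412 \cdot 13502} - - \frac{22211}{22503} = - \frac{16450}{599650824} + \frac{22211}{22503} = \left(-16450\right) \frac{1}{599650824} + \frac{22211}{22503} = - \frac{8225}{299825412} + \frac{22211}{22503} = \frac{2219745712919}{2248990415412}$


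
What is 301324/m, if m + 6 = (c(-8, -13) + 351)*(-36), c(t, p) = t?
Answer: -2122/87 ≈ -24.391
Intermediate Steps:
m = -12354 (m = -6 + (-8 + 351)*(-36) = -6 + 343*(-36) = -6 - 12348 = -12354)
301324/m = 301324/(-12354) = 301324*(-1/12354) = -2122/87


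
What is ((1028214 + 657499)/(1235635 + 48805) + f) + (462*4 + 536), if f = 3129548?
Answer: 4022780423793/1284440 ≈ 3.1319e+6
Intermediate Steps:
((1028214 + 657499)/(1235635 + 48805) + f) + (462*4 + 536) = ((1028214 + 657499)/(1235635 + 48805) + 3129548) + (462*4 + 536) = (1685713/1284440 + 3129548) + (1848 + 536) = (1685713*(1/1284440) + 3129548) + 2384 = (1685713/1284440 + 3129548) + 2384 = 4019718318833/1284440 + 2384 = 4022780423793/1284440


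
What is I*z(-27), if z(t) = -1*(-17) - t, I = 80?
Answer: 3520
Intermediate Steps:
z(t) = 17 - t
I*z(-27) = 80*(17 - 1*(-27)) = 80*(17 + 27) = 80*44 = 3520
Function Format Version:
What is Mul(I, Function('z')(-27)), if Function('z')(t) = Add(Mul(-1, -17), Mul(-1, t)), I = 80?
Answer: 3520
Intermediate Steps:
Function('z')(t) = Add(17, Mul(-1, t))
Mul(I, Function('z')(-27)) = Mul(80, Add(17, Mul(-1, -27))) = Mul(80, Add(17, 27)) = Mul(80, 44) = 3520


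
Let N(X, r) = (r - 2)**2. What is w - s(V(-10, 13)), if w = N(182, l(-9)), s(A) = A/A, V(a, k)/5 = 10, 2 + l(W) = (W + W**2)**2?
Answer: 26832399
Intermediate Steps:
l(W) = -2 + (W + W**2)**2
V(a, k) = 50 (V(a, k) = 5*10 = 50)
s(A) = 1
N(X, r) = (-2 + r)**2
w = 26832400 (w = (-2 + (-2 + (-9)**2*(1 - 9)**2))**2 = (-2 + (-2 + 81*(-8)**2))**2 = (-2 + (-2 + 81*64))**2 = (-2 + (-2 + 5184))**2 = (-2 + 5182)**2 = 5180**2 = 26832400)
w - s(V(-10, 13)) = 26832400 - 1*1 = 26832400 - 1 = 26832399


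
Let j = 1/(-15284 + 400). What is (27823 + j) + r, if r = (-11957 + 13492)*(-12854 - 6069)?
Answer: -431918528089/14884 ≈ -2.9019e+7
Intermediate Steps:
j = -1/14884 (j = 1/(-14884) = -1/14884 ≈ -6.7186e-5)
r = -29046805 (r = 1535*(-18923) = -29046805)
(27823 + j) + r = (27823 - 1/14884) - 29046805 = 414117531/14884 - 29046805 = -431918528089/14884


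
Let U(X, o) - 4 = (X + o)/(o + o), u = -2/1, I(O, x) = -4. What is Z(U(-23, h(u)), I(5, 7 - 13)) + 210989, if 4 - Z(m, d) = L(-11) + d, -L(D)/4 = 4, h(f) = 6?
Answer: 211013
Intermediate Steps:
u = -2 (u = -2*1 = -2)
U(X, o) = 4 + (X + o)/(2*o) (U(X, o) = 4 + (X + o)/(o + o) = 4 + (X + o)/((2*o)) = 4 + (X + o)*(1/(2*o)) = 4 + (X + o)/(2*o))
L(D) = -16 (L(D) = -4*4 = -16)
Z(m, d) = 20 - d (Z(m, d) = 4 - (-16 + d) = 4 + (16 - d) = 20 - d)
Z(U(-23, h(u)), I(5, 7 - 13)) + 210989 = (20 - 1*(-4)) + 210989 = (20 + 4) + 210989 = 24 + 210989 = 211013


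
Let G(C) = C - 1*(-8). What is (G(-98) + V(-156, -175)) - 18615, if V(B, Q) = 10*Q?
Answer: -20455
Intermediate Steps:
G(C) = 8 + C (G(C) = C + 8 = 8 + C)
(G(-98) + V(-156, -175)) - 18615 = ((8 - 98) + 10*(-175)) - 18615 = (-90 - 1750) - 18615 = -1840 - 18615 = -20455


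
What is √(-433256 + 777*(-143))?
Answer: I*√544367 ≈ 737.81*I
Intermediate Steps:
√(-433256 + 777*(-143)) = √(-433256 - 111111) = √(-544367) = I*√544367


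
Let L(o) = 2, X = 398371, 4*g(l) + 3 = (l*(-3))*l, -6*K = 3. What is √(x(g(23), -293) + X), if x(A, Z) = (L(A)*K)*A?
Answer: √1595074/2 ≈ 631.48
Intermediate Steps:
K = -½ (K = -⅙*3 = -½ ≈ -0.50000)
g(l) = -¾ - 3*l²/4 (g(l) = -¾ + ((l*(-3))*l)/4 = -¾ + ((-3*l)*l)/4 = -¾ + (-3*l²)/4 = -¾ - 3*l²/4)
x(A, Z) = -A (x(A, Z) = (2*(-½))*A = -A)
√(x(g(23), -293) + X) = √(-(-¾ - ¾*23²) + 398371) = √(-(-¾ - ¾*529) + 398371) = √(-(-¾ - 1587/4) + 398371) = √(-1*(-795/2) + 398371) = √(795/2 + 398371) = √(797537/2) = √1595074/2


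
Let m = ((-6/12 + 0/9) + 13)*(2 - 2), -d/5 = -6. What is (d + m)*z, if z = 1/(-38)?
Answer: -15/19 ≈ -0.78947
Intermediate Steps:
d = 30 (d = -5*(-6) = 30)
z = -1/38 ≈ -0.026316
m = 0 (m = ((-6*1/12 + 0*(1/9)) + 13)*0 = ((-1/2 + 0) + 13)*0 = (-1/2 + 13)*0 = (25/2)*0 = 0)
(d + m)*z = (30 + 0)*(-1/38) = 30*(-1/38) = -15/19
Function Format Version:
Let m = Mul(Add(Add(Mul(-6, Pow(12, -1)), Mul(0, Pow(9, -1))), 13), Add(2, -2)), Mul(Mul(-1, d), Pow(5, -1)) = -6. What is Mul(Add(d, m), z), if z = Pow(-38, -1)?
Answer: Rational(-15, 19) ≈ -0.78947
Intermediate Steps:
d = 30 (d = Mul(-5, -6) = 30)
z = Rational(-1, 38) ≈ -0.026316
m = 0 (m = Mul(Add(Add(Mul(-6, Rational(1, 12)), Mul(0, Rational(1, 9))), 13), 0) = Mul(Add(Add(Rational(-1, 2), 0), 13), 0) = Mul(Add(Rational(-1, 2), 13), 0) = Mul(Rational(25, 2), 0) = 0)
Mul(Add(d, m), z) = Mul(Add(30, 0), Rational(-1, 38)) = Mul(30, Rational(-1, 38)) = Rational(-15, 19)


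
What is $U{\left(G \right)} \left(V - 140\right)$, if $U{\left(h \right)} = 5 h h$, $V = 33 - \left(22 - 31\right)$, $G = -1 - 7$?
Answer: $-31360$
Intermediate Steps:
$G = -8$ ($G = -1 - 7 = -8$)
$V = 42$ ($V = 33 - \left(22 - 31\right) = 33 - -9 = 33 + 9 = 42$)
$U{\left(h \right)} = 5 h^{2}$
$U{\left(G \right)} \left(V - 140\right) = 5 \left(-8\right)^{2} \left(42 - 140\right) = 5 \cdot 64 \left(-98\right) = 320 \left(-98\right) = -31360$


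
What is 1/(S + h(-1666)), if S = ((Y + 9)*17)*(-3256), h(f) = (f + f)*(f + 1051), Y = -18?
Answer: 1/2547348 ≈ 3.9257e-7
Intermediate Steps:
h(f) = 2*f*(1051 + f) (h(f) = (2*f)*(1051 + f) = 2*f*(1051 + f))
S = 498168 (S = ((-18 + 9)*17)*(-3256) = -9*17*(-3256) = -153*(-3256) = 498168)
1/(S + h(-1666)) = 1/(498168 + 2*(-1666)*(1051 - 1666)) = 1/(498168 + 2*(-1666)*(-615)) = 1/(498168 + 2049180) = 1/2547348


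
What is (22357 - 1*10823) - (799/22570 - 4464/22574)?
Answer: 2938300060987/254747590 ≈ 11534.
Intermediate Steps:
(22357 - 1*10823) - (799/22570 - 4464/22574) = (22357 - 10823) - (799*(1/22570) - 4464*1/22574) = 11534 - (799/22570 - 2232/11287) = 11534 - 1*(-41357927/254747590) = 11534 + 41357927/254747590 = 2938300060987/254747590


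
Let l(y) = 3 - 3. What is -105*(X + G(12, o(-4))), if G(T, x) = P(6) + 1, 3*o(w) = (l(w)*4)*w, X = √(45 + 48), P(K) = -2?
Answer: 105 - 105*√93 ≈ -907.58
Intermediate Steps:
l(y) = 0
X = √93 ≈ 9.6436
o(w) = 0 (o(w) = ((0*4)*w)/3 = (0*w)/3 = (⅓)*0 = 0)
G(T, x) = -1 (G(T, x) = -2 + 1 = -1)
-105*(X + G(12, o(-4))) = -105*(√93 - 1) = -105*(-1 + √93) = 105 - 105*√93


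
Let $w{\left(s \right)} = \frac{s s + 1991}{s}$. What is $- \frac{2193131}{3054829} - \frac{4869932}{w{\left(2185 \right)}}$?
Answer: $- \frac{8129075907107369}{3647630786766} \approx -2228.6$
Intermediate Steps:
$w{\left(s \right)} = \frac{1991 + s^{2}}{s}$ ($w{\left(s \right)} = \frac{s^{2} + 1991}{s} = \frac{1991 + s^{2}}{s}$)
$- \frac{2193131}{3054829} - \frac{4869932}{w{\left(2185 \right)}} = - \frac{2193131}{3054829} - \frac{4869932}{2185 + \frac{1991}{2185}} = - \frac{2193131}{3054829} - \frac{4869932}{\frac{4776216}{2185}} = - \frac{2193131}{3054829} - \frac{2660200355}{1194054} = - \frac{8129075907107369}{3647630786766}$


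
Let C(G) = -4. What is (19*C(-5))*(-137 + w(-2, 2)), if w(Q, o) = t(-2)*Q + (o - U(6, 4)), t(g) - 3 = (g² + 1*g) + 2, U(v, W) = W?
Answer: 11628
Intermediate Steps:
t(g) = 5 + g + g² (t(g) = 3 + ((g² + 1*g) + 2) = 3 + ((g² + g) + 2) = 3 + ((g + g²) + 2) = 3 + (2 + g + g²) = 5 + g + g²)
w(Q, o) = -4 + o + 7*Q (w(Q, o) = (5 - 2 + (-2)²)*Q + (o - 1*4) = (5 - 2 + 4)*Q + (o - 4) = 7*Q + (-4 + o) = -4 + o + 7*Q)
(19*C(-5))*(-137 + w(-2, 2)) = (19*(-4))*(-137 + (-4 + 2 + 7*(-2))) = -76*(-137 + (-4 + 2 - 14)) = -76*(-137 - 16) = -76*(-153) = 11628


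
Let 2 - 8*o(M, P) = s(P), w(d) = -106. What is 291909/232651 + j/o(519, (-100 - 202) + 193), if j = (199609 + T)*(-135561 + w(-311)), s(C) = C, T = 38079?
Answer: -1622088943972337/697953 ≈ -2.3241e+9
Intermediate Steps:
j = -32246417896 (j = (199609 + 38079)*(-135561 - 106) = 237688*(-135667) = -32246417896)
o(M, P) = ¼ - P/8
291909/232651 + j/o(519, (-100 - 202) + 193) = 291909/232651 - 32246417896/(¼ - ((-100 - 202) + 193)/8) = 291909*(1/232651) - 32246417896/(¼ - (-302 + 193)/8) = 291909/232651 - 32246417896/(¼ - ⅛*(-109)) = 291909/232651 - 32246417896/(¼ + 109/8) = 291909/232651 - 32246417896/111/8 = 291909/232651 - 32246417896*8/111 = 291909/232651 - 6972198464/3 = -1622088943972337/697953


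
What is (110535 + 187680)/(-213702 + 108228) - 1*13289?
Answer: -467314067/35158 ≈ -13292.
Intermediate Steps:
(110535 + 187680)/(-213702 + 108228) - 1*13289 = 298215/(-105474) - 13289 = 298215*(-1/105474) - 13289 = -99405/35158 - 13289 = -467314067/35158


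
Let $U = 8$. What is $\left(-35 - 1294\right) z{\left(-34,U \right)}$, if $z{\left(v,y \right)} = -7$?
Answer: $9303$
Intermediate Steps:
$\left(-35 - 1294\right) z{\left(-34,U \right)} = \left(-35 - 1294\right) \left(-7\right) = \left(-1329\right) \left(-7\right) = 9303$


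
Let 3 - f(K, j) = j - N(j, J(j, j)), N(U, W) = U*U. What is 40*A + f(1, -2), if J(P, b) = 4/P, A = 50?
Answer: 2009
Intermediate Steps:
N(U, W) = U²
f(K, j) = 3 + j² - j (f(K, j) = 3 - (j - j²) = 3 + (j² - j) = 3 + j² - j)
40*A + f(1, -2) = 40*50 + (3 + (-2)² - 1*(-2)) = 2000 + (3 + 4 + 2) = 2000 + 9 = 2009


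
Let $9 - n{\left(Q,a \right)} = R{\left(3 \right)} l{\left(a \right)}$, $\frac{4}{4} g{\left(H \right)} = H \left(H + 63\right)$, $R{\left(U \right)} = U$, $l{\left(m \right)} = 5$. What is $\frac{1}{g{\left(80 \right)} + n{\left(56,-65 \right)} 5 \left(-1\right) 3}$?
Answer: $\frac{1}{11530} \approx 8.673 \cdot 10^{-5}$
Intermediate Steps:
$g{\left(H \right)} = H \left(63 + H\right)$ ($g{\left(H \right)} = H \left(H + 63\right) = H \left(63 + H\right)$)
$n{\left(Q,a \right)} = -6$ ($n{\left(Q,a \right)} = 9 - 3 \cdot 5 = 9 - 15 = -6$)
$\frac{1}{g{\left(80 \right)} + n{\left(56,-65 \right)} 5 \left(-1\right) 3} = \frac{1}{80 \left(63 + 80\right) - 6 \cdot 5 \left(-1\right) 3} = \frac{1}{80 \cdot 143 - 6 \left(\left(-5\right) 3\right)} = \frac{1}{11440 - -90} = \frac{1}{11440 + 90} = \frac{1}{11530}$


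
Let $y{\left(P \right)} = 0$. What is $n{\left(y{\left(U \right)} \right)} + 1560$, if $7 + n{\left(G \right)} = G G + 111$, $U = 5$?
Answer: $1664$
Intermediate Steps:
$n{\left(G \right)} = 104 + G^{2}$ ($n{\left(G \right)} = -7 + \left(G G + 111\right) = -7 + \left(G^{2} + 111\right) = -7 + \left(111 + G^{2}\right) = 104 + G^{2}$)
$n{\left(y{\left(U \right)} \right)} + 1560 = \left(104 + 0^{2}\right) + 1560 = \left(104 + 0\right) + 1560 = 104 + 1560 = 1664$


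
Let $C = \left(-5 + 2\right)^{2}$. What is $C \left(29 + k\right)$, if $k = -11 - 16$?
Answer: $18$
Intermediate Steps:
$k = -27$ ($k = -11 - 16 = -27$)
$C = 9$ ($C = \left(-3\right)^{2} = 9$)
$C \left(29 + k\right) = 9 \left(29 - 27\right) = 9 \cdot 2 = 18$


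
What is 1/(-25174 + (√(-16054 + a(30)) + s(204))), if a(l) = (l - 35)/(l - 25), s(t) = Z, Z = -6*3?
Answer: -25192/634652919 - 13*I*√95/634652919 ≈ -3.9694e-5 - 1.9965e-7*I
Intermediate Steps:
Z = -18
s(t) = -18
a(l) = (-35 + l)/(-25 + l)
1/(-25174 + (√(-16054 + a(30)) + s(204))) = 1/(-25174 + (√(-16054 + (-35 + 30)/(-25 + 30)) - 18)) = 1/(-25174 + (√(-16054 - 5/5) - 18)) = 1/(-25174 + (√(-16054 + (⅕)*(-5)) - 18)) = 1/(-25174 + (√(-16054 - 1) - 18)) = 1/(-25174 + (√(-16055) - 18)) = 1/(-25174 + (13*I*√95 - 18)) = 1/(-25174 + (-18 + 13*I*√95)) = 1/(-25192 + 13*I*√95)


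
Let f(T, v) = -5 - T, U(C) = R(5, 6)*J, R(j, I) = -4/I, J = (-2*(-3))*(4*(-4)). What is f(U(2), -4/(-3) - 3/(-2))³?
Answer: -328509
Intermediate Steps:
J = -96 (J = 6*(-16) = -96)
U(C) = 64 (U(C) = -4/6*(-96) = -4*⅙*(-96) = -⅔*(-96) = 64)
f(U(2), -4/(-3) - 3/(-2))³ = (-5 - 1*64)³ = (-5 - 64)³ = (-69)³ = -328509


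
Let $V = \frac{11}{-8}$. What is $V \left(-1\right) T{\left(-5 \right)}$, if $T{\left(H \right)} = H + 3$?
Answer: $- \frac{11}{4} \approx -2.75$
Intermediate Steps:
$T{\left(H \right)} = 3 + H$
$V = - \frac{11}{8}$ ($V = 11 \left(- \frac{1}{8}\right) = - \frac{11}{8} \approx -1.375$)
$V \left(-1\right) T{\left(-5 \right)} = \left(- \frac{11}{8}\right) \left(-1\right) \left(3 - 5\right) = \frac{11}{8} \left(-2\right) = - \frac{11}{4}$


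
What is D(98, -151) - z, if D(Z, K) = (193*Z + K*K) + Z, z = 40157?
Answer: 1656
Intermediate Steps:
D(Z, K) = K² + 194*Z (D(Z, K) = (193*Z + K²) + Z = (K² + 193*Z) + Z = K² + 194*Z)
D(98, -151) - z = ((-151)² + 194*98) - 1*40157 = (22801 + 19012) - 40157 = 41813 - 40157 = 1656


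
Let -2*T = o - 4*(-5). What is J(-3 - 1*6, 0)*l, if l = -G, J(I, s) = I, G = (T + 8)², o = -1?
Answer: 81/4 ≈ 20.250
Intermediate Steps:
T = -19/2 (T = -(-1 - 4*(-5))/2 = -(-1 + 20)/2 = -½*19 = -19/2 ≈ -9.5000)
G = 9/4 (G = (-19/2 + 8)² = (-3/2)² = 9/4 ≈ 2.2500)
l = -9/4 (l = -1*9/4 = -9/4 ≈ -2.2500)
J(-3 - 1*6, 0)*l = (-3 - 1*6)*(-9/4) = (-3 - 6)*(-9/4) = -9*(-9/4) = 81/4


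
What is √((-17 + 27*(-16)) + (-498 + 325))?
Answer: I*√622 ≈ 24.94*I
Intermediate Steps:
√((-17 + 27*(-16)) + (-498 + 325)) = √((-17 - 432) - 173) = √(-449 - 173) = √(-622) = I*√622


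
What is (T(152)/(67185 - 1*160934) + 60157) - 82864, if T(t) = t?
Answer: -2128758695/93749 ≈ -22707.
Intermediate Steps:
(T(152)/(67185 - 1*160934) + 60157) - 82864 = (152/(67185 - 1*160934) + 60157) - 82864 = (152/(67185 - 160934) + 60157) - 82864 = (152/(-93749) + 60157) - 82864 = (152*(-1/93749) + 60157) - 82864 = (-152/93749 + 60157) - 82864 = 5639658441/93749 - 82864 = -2128758695/93749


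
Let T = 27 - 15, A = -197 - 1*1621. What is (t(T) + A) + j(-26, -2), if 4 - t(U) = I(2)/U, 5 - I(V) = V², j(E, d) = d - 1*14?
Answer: -21961/12 ≈ -1830.1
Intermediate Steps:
j(E, d) = -14 + d (j(E, d) = d - 14 = -14 + d)
A = -1818 (A = -197 - 1621 = -1818)
T = 12
I(V) = 5 - V²
t(U) = 4 - 1/U (t(U) = 4 - (5 - 1*2²)/U = 4 - (5 - 1*4)/U = 4 - (5 - 4)/U = 4 - 1/U)
(t(T) + A) + j(-26, -2) = ((4 - 1/12) - 1818) + (-14 - 2) = ((4 - 1*1/12) - 1818) - 16 = ((4 - 1/12) - 1818) - 16 = (47/12 - 1818) - 16 = -21769/12 - 16 = -21961/12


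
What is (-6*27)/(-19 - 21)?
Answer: 81/20 ≈ 4.0500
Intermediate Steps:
(-6*27)/(-19 - 21) = -162/(-40) = -162*(-1/40) = 81/20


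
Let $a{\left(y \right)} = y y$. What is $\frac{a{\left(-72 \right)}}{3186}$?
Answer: $\frac{96}{59} \approx 1.6271$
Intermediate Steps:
$a{\left(y \right)} = y^{2}$
$\frac{a{\left(-72 \right)}}{3186} = \frac{\left(-72\right)^{2}}{3186} = 5184 \cdot \frac{1}{3186} = \frac{96}{59}$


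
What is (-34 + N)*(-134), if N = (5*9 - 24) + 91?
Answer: -10452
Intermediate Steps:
N = 112 (N = (45 - 24) + 91 = 21 + 91 = 112)
(-34 + N)*(-134) = (-34 + 112)*(-134) = 78*(-134) = -10452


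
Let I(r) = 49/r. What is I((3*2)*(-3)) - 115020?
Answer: -2070409/18 ≈ -1.1502e+5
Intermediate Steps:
I((3*2)*(-3)) - 115020 = 49/(((3*2)*(-3))) - 115020 = 49/((6*(-3))) - 115020 = 49/(-18) - 115020 = 49*(-1/18) - 115020 = -49/18 - 115020 = -2070409/18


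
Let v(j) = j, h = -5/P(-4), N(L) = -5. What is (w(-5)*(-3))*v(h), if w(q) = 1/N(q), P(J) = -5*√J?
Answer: -3*I/10 ≈ -0.3*I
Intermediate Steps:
h = -I/2 (h = -5*I/10 = -I/2 ≈ -0.5*I)
w(q) = -⅕ (w(q) = 1/(-5) = -⅕)
(w(-5)*(-3))*v(h) = (-⅕*(-3))*(-I/2) = 3*(-I/2)/5 = -3*I/10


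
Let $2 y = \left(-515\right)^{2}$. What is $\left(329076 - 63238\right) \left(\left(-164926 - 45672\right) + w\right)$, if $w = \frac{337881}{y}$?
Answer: $- \frac{14848429018644344}{265225} \approx -5.5984 \cdot 10^{10}$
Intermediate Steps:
$y = \frac{265225}{2}$ ($y = \frac{\left(-515\right)^{2}}{2} = \frac{1}{2} \cdot 265225 = \frac{265225}{2} \approx 1.3261 \cdot 10^{5}$)
$w = \frac{675762}{265225}$ ($w = \frac{337881}{\frac{265225}{2}} = 337881 \cdot \frac{2}{265225} = \frac{675762}{265225} \approx 2.5479$)
$\left(329076 - 63238\right) \left(\left(-164926 - 45672\right) + w\right) = \left(329076 - 63238\right) \left(\left(-164926 - 45672\right) + \frac{675762}{265225}\right) = 265838 \left(\left(-164926 - 45672\right) + \frac{675762}{265225}\right) = 265838 \left(-210598 + \frac{675762}{265225}\right) = 265838 \left(- \frac{55855178788}{265225}\right) = - \frac{14848429018644344}{265225}$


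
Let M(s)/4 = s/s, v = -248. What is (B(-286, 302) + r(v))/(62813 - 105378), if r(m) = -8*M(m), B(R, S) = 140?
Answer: -108/42565 ≈ -0.0025373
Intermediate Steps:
M(s) = 4 (M(s) = 4*(s/s) = 4*1 = 4)
r(m) = -32 (r(m) = -8*4 = -32)
(B(-286, 302) + r(v))/(62813 - 105378) = (140 - 32)/(62813 - 105378) = 108/(-42565) = 108*(-1/42565) = -108/42565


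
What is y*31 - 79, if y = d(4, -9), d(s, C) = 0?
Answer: -79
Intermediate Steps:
y = 0
y*31 - 79 = 0*31 - 79 = 0 - 79 = -79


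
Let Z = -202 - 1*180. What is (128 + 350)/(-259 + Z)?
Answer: -478/641 ≈ -0.74571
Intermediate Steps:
Z = -382 (Z = -202 - 180 = -382)
(128 + 350)/(-259 + Z) = (128 + 350)/(-259 - 382) = 478/(-641) = 478*(-1/641) = -478/641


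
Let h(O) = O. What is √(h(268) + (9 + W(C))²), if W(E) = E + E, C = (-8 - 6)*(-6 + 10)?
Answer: √10877 ≈ 104.29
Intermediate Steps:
C = -56 (C = -14*4 = -56)
W(E) = 2*E
√(h(268) + (9 + W(C))²) = √(268 + (9 + 2*(-56))²) = √(268 + (9 - 112)²) = √(268 + (-103)²) = √(268 + 10609) = √10877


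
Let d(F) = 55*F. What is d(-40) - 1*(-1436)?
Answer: -764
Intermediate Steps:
d(-40) - 1*(-1436) = 55*(-40) - 1*(-1436) = -2200 + 1436 = -764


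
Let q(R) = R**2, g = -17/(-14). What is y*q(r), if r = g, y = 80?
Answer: 5780/49 ≈ 117.96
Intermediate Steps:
g = 17/14 (g = -17*(-1/14) = 17/14 ≈ 1.2143)
r = 17/14 ≈ 1.2143
y*q(r) = 80*(17/14)**2 = 80*(289/196) = 5780/49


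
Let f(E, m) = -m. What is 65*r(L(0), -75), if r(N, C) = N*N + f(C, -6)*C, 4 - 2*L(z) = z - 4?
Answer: -28210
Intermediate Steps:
L(z) = 4 - z/2 (L(z) = 2 - (z - 4)/2 = 2 - (-4 + z)/2 = 2 + (2 - z/2) = 4 - z/2)
r(N, C) = N² + 6*C (r(N, C) = N*N + (-1*(-6))*C = N² + 6*C)
65*r(L(0), -75) = 65*((4 - ½*0)² + 6*(-75)) = 65*((4 + 0)² - 450) = 65*(4² - 450) = 65*(16 - 450) = 65*(-434) = -28210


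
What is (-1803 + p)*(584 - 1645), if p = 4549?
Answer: -2913506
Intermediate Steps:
(-1803 + p)*(584 - 1645) = (-1803 + 4549)*(584 - 1645) = 2746*(-1061) = -2913506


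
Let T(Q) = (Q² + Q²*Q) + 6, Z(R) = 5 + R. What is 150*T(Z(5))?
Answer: 165900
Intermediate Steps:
T(Q) = 6 + Q² + Q³ (T(Q) = (Q² + Q³) + 6 = 6 + Q² + Q³)
150*T(Z(5)) = 150*(6 + (5 + 5)² + (5 + 5)³) = 150*(6 + 10² + 10³) = 150*(6 + 100 + 1000) = 150*1106 = 165900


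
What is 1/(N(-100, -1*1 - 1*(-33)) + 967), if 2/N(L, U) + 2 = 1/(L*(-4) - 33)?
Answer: 733/708077 ≈ 0.0010352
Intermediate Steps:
N(L, U) = 2/(-2 + 1/(-33 - 4*L)) (N(L, U) = 2/(-2 + 1/(L*(-4) - 33)) = 2/(-2 + 1/(-4*L - 33)) = 2/(-2 + 1/(-33 - 4*L)))
1/(N(-100, -1*1 - 1*(-33)) + 967) = 1/(2*(-33 - 4*(-100))/(67 + 8*(-100)) + 967) = 1/(2*(-33 + 400)/(67 - 800) + 967) = 1/(2*367/(-733) + 967) = 1/(2*(-1/733)*367 + 967) = 1/(-734/733 + 967) = 1/(708077/733) = 733/708077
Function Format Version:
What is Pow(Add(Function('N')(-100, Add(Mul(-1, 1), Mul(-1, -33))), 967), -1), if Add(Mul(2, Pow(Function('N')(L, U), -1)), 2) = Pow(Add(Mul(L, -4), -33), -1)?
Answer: Rational(733, 708077) ≈ 0.0010352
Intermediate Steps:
Function('N')(L, U) = Mul(2, Pow(Add(-2, Pow(Add(-33, Mul(-4, L)), -1)), -1)) (Function('N')(L, U) = Mul(2, Pow(Add(-2, Pow(Add(Mul(L, -4), -33), -1)), -1)) = Mul(2, Pow(Add(-2, Pow(Add(Mul(-4, L), -33), -1)), -1)) = Mul(2, Pow(Add(-2, Pow(Add(-33, Mul(-4, L)), -1)), -1)))
Pow(Add(Function('N')(-100, Add(Mul(-1, 1), Mul(-1, -33))), 967), -1) = Pow(Add(Mul(2, Pow(Add(67, Mul(8, -100)), -1), Add(-33, Mul(-4, -100))), 967), -1) = Pow(Add(Mul(2, Pow(Add(67, -800), -1), Add(-33, 400)), 967), -1) = Pow(Add(Mul(2, Pow(-733, -1), 367), 967), -1) = Pow(Add(Mul(2, Rational(-1, 733), 367), 967), -1) = Pow(Add(Rational(-734, 733), 967), -1) = Pow(Rational(708077, 733), -1) = Rational(733, 708077)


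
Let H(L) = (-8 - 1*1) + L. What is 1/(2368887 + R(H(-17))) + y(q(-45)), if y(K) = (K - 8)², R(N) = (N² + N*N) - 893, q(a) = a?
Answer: 6655492915/2369346 ≈ 2809.0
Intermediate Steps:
H(L) = -9 + L (H(L) = (-8 - 1) + L = -9 + L)
R(N) = -893 + 2*N² (R(N) = (N² + N²) - 893 = 2*N² - 893 = -893 + 2*N²)
y(K) = (-8 + K)²
1/(2368887 + R(H(-17))) + y(q(-45)) = 1/(2368887 + (-893 + 2*(-9 - 17)²)) + (-8 - 45)² = 1/(2368887 + (-893 + 2*(-26)²)) + (-53)² = 1/(2368887 + (-893 + 2*676)) + 2809 = 1/(2368887 + (-893 + 1352)) + 2809 = 1/(2368887 + 459) + 2809 = 1/2369346 + 2809 = 6655492915/2369346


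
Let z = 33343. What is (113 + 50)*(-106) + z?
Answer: 16065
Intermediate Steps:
(113 + 50)*(-106) + z = (113 + 50)*(-106) + 33343 = 163*(-106) + 33343 = -17278 + 33343 = 16065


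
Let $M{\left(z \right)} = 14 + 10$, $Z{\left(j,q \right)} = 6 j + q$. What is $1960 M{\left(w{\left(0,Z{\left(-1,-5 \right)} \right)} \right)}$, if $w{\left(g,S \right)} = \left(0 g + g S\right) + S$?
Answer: $47040$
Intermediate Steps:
$Z{\left(j,q \right)} = q + 6 j$
$w{\left(g,S \right)} = S + S g$ ($w{\left(g,S \right)} = \left(0 + S g\right) + S = S g + S = S + S g$)
$M{\left(z \right)} = 24$
$1960 M{\left(w{\left(0,Z{\left(-1,-5 \right)} \right)} \right)} = 1960 \cdot 24 = 47040$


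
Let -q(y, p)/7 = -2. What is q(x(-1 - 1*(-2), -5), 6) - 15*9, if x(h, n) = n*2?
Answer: -121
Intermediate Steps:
x(h, n) = 2*n
q(y, p) = 14 (q(y, p) = -7*(-2) = 14)
q(x(-1 - 1*(-2), -5), 6) - 15*9 = 14 - 15*9 = 14 - 135 = -121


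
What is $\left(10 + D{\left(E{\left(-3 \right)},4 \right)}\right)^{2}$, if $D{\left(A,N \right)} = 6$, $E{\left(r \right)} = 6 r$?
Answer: $256$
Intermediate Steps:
$\left(10 + D{\left(E{\left(-3 \right)},4 \right)}\right)^{2} = \left(10 + 6\right)^{2} = 16^{2} = 256$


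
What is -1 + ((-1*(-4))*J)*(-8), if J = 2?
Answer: -65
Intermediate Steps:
-1 + ((-1*(-4))*J)*(-8) = -1 + (-1*(-4)*2)*(-8) = -1 + (4*2)*(-8) = -1 + 8*(-8) = -1 - 64 = -65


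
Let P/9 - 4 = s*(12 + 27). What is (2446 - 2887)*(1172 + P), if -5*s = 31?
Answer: 2134881/5 ≈ 4.2698e+5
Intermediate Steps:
s = -31/5 (s = -1/5*31 = -31/5 ≈ -6.2000)
P = -10701/5 (P = 36 + 9*(-31*(12 + 27)/5) = 36 + 9*(-31/5*39) = 36 + 9*(-1209/5) = 36 - 10881/5 = -10701/5 ≈ -2140.2)
(2446 - 2887)*(1172 + P) = (2446 - 2887)*(1172 - 10701/5) = -441*(-4841/5) = 2134881/5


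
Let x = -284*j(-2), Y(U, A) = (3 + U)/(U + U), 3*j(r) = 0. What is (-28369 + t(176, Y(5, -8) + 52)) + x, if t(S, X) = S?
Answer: -28193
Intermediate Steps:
j(r) = 0 (j(r) = (⅓)*0 = 0)
Y(U, A) = (3 + U)/(2*U) (Y(U, A) = (3 + U)/((2*U)) = (3 + U)*(1/(2*U)) = (3 + U)/(2*U))
x = 0 (x = -284*0 = 0)
(-28369 + t(176, Y(5, -8) + 52)) + x = (-28369 + 176) + 0 = -28193 + 0 = -28193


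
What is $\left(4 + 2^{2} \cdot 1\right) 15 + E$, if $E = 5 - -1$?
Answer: $126$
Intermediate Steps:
$E = 6$ ($E = 5 + 1 = 6$)
$\left(4 + 2^{2} \cdot 1\right) 15 + E = \left(4 + 2^{2} \cdot 1\right) 15 + 6 = \left(4 + 4 \cdot 1\right) 15 + 6 = \left(4 + 4\right) 15 + 6 = 8 \cdot 15 + 6 = 120 + 6 = 126$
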